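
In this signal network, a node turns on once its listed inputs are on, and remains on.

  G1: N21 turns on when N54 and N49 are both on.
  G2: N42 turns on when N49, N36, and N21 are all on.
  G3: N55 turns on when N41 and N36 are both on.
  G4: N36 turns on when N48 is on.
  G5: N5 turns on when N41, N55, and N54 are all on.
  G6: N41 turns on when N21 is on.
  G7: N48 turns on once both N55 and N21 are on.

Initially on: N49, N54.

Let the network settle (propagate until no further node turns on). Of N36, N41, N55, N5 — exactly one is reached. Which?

N54 and N49 are on, so N21 turns on (G1).
G6: N21 on → N41 on.
N55 would need N41 and N36 (G3), but N36 never turns on. N5 would need N41, N55, and N54 (G5), but N55 never turns on. N36 would need N48 (G4), but N48 never turns on.

N41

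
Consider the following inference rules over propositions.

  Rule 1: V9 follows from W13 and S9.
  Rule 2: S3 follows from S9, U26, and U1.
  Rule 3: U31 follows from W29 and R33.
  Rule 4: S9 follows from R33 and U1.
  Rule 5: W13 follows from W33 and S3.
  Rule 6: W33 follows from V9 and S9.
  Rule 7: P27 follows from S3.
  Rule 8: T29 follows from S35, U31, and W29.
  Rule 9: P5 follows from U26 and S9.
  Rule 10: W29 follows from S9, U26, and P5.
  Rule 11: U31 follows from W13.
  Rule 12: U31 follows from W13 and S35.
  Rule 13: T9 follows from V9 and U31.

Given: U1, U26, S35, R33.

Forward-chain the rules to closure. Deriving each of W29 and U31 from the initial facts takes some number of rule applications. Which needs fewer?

W29: R33 and U1 hold, so S9 follows (Rule 4). U26 and S9 hold, so P5 follows (Rule 9). S9, U26, and P5 hold, so W29 follows (Rule 10). [3 rule applications]
U31: From R33 and U1, Rule 4 gives S9. U26 and S9 hold, so P5 follows (Rule 9). From S9, U26, and P5, Rule 10 gives W29. From W29 and R33, Rule 3 gives U31. [4 rule applications]
W29 needs fewer.

W29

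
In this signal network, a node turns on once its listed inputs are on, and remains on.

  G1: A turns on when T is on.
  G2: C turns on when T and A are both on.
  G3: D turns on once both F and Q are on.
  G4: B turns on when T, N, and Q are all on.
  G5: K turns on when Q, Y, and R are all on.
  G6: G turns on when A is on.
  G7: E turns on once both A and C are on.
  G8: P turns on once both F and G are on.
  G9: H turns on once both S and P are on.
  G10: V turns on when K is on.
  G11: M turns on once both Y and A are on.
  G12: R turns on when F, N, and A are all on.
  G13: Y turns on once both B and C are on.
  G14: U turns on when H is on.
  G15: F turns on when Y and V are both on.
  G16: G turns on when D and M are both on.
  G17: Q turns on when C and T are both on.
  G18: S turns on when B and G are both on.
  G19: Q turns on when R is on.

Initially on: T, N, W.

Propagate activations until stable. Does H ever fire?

H would need S and P (G9), but P never turns on.

No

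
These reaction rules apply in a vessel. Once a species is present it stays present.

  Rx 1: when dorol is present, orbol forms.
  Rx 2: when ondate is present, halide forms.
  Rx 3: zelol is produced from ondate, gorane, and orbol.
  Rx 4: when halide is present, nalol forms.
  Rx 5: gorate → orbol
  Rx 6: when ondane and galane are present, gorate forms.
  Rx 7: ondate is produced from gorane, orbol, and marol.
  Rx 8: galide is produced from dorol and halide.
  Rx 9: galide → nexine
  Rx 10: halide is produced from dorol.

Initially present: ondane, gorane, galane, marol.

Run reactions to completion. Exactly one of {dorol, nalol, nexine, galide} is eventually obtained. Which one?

nalol

ondane and galane present → gorate forms (Rx 6).
gorate present → orbol forms (Rx 5).
gorane, orbol, and marol present → ondate forms (Rx 7).
ondate present → halide forms (Rx 2).
halide present → nalol forms (Rx 4).
galide would need dorol and halide (Rx 8), but dorol never forms. No rule produces dorol, and it is not given. nexine would need galide (Rx 9), but galide never forms.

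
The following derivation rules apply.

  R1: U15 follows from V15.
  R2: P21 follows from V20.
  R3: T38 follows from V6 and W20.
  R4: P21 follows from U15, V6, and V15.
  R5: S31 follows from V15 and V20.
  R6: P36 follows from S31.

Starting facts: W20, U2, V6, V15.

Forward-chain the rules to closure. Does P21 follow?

V15 holds, so U15 follows (R1).
U15, V6, and V15 hold, so P21 follows (R4).

Yes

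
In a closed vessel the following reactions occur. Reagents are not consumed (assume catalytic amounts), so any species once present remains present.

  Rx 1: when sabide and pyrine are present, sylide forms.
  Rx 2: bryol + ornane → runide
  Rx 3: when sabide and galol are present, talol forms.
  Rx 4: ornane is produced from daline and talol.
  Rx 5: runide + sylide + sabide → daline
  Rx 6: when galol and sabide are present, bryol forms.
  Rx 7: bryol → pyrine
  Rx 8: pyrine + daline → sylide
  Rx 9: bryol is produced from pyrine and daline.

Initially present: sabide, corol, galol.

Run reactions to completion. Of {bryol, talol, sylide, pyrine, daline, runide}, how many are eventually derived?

4

galol and sabide present → bryol forms (Rx 6).
sabide and galol present → talol forms (Rx 3).
bryol present → pyrine forms (Rx 7).
sabide and pyrine present → sylide forms (Rx 1).
bryol: reached.
talol: reached.
sylide: reached.
pyrine: reached.
daline would need runide, sylide, and sabide (Rx 5), but runide never forms.
runide would need bryol and ornane (Rx 2), but ornane never forms.
Reached: bryol, talol, sylide, and pyrine — 4 of the 6.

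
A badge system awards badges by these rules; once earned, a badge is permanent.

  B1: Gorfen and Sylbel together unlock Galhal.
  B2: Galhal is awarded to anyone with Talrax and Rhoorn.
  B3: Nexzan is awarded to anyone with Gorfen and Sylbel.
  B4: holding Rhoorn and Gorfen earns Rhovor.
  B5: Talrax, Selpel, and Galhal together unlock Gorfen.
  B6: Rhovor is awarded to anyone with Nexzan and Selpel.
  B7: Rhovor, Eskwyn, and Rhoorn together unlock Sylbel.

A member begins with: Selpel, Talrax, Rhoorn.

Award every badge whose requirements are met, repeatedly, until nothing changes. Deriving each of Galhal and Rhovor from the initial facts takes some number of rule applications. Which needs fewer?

Galhal

Galhal: With Talrax and Rhoorn, Galhal is earned (B2). [1 rule application]
Rhovor: With Talrax and Rhoorn, Galhal is earned (B2). With Talrax, Selpel, and Galhal, Gorfen is earned (B5). With Rhoorn and Gorfen, Rhovor is earned (B4). [3 rule applications]
Galhal needs fewer.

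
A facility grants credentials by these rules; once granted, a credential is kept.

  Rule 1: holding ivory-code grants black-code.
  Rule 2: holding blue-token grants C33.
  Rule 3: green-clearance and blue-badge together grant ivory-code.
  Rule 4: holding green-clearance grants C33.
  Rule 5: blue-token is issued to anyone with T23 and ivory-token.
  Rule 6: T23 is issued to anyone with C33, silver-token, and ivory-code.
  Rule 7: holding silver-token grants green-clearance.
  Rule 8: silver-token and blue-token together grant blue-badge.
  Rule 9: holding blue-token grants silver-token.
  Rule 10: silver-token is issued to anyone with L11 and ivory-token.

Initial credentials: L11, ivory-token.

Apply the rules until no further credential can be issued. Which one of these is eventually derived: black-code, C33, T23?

Holding L11 and ivory-token grants silver-token (Rule 10).
Holding silver-token grants green-clearance (Rule 7).
Holding green-clearance grants C33 (Rule 4).
T23 would need C33, silver-token, and ivory-code (Rule 6), but ivory-code is never granted. black-code would need ivory-code (Rule 1), but ivory-code is never granted.

C33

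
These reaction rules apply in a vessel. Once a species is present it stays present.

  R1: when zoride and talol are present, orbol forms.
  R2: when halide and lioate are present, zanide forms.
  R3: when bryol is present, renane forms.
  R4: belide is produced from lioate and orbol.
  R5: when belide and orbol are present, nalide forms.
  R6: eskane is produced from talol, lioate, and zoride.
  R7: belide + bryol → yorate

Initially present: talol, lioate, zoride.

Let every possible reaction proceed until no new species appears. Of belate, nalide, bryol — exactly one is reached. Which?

nalide

zoride and talol present → orbol forms (R1).
lioate and orbol present → belide forms (R4).
belide and orbol present → nalide forms (R5).
No rule produces belate, and it is not given. No rule produces bryol, and it is not given.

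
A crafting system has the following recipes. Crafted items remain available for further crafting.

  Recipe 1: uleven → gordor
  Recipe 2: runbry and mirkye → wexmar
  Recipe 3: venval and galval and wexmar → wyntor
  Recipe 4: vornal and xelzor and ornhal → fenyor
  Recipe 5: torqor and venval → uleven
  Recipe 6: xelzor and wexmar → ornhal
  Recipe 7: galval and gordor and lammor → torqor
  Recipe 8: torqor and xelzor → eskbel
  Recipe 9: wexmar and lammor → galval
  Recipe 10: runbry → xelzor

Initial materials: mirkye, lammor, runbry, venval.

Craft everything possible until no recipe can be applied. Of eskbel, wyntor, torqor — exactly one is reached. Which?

wyntor

runbry and mirkye → wexmar (Recipe 2).
wexmar and lammor → galval (Recipe 9).
venval and galval and wexmar → wyntor (Recipe 3).
torqor would need galval, gordor, and lammor (Recipe 7), but gordor is never obtained. eskbel would need torqor and xelzor (Recipe 8), but torqor is never obtained.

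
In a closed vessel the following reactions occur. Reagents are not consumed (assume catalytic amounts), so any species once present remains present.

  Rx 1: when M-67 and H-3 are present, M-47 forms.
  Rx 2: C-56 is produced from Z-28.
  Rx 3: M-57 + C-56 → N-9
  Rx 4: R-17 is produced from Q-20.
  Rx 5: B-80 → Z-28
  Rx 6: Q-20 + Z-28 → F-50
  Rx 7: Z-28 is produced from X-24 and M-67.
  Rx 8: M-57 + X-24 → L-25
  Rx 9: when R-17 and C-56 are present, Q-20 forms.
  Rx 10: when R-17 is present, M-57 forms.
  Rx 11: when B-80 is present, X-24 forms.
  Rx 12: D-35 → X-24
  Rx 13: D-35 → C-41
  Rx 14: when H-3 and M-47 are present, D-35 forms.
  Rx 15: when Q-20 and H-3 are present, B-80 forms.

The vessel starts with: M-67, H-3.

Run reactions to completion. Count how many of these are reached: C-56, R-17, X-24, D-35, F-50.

M-67 and H-3 present → M-47 forms (Rx 1).
H-3 and M-47 present → D-35 forms (Rx 14).
D-35 present → X-24 forms (Rx 12).
X-24 and M-67 present → Z-28 forms (Rx 7).
Z-28 present → C-56 forms (Rx 2).
C-56: reached.
R-17 would need Q-20 (Rx 4), but Q-20 never forms.
X-24: reached.
D-35: reached.
F-50 would need Q-20 and Z-28 (Rx 6), but Q-20 never forms.
Reached: C-56, X-24, and D-35 — 3 of the 5.

3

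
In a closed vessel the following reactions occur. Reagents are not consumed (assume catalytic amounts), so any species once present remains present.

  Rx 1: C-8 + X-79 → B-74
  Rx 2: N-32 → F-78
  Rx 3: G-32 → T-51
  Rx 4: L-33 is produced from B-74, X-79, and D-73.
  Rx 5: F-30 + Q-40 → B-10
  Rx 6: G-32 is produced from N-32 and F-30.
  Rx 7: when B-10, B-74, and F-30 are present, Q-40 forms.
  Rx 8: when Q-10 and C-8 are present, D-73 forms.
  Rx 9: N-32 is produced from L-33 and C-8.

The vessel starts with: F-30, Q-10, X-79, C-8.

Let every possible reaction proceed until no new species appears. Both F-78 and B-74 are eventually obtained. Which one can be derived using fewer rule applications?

B-74: C-8 and X-79 present → B-74 forms (Rx 1). [1 rule application]
F-78: Q-10 and C-8 present → D-73 forms (Rx 8). C-8 and X-79 present → B-74 forms (Rx 1). B-74, X-79, and D-73 present → L-33 forms (Rx 4). L-33 and C-8 present → N-32 forms (Rx 9). N-32 present → F-78 forms (Rx 2). [5 rule applications]
B-74 needs fewer.

B-74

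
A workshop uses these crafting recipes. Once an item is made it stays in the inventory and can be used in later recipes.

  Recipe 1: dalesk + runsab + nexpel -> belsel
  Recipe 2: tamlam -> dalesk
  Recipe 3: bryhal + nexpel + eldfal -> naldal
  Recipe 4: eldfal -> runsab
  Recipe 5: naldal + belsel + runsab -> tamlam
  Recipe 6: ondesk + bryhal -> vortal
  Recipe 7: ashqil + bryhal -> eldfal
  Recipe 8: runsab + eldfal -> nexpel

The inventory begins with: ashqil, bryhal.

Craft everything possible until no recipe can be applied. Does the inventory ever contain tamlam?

tamlam would need naldal, belsel, and runsab (Recipe 5), but belsel is never obtained.

No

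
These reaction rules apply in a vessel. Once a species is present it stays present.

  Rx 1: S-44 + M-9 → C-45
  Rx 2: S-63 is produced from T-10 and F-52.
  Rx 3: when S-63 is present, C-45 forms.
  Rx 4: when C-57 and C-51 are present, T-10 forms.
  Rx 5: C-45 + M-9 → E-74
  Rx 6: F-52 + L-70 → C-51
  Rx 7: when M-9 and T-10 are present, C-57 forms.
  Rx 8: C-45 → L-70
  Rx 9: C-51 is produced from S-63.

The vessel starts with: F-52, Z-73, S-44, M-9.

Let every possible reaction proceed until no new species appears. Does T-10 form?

T-10 would need C-57 and C-51 (Rx 4), but C-57 never forms.

No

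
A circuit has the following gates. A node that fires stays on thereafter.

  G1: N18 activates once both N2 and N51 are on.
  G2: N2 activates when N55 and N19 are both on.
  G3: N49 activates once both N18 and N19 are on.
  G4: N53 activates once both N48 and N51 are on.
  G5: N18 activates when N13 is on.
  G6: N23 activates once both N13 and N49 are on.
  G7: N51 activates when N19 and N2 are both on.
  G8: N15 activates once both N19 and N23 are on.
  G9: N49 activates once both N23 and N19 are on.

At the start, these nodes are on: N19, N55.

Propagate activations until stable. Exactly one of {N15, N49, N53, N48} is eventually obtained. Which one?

N49

G2: N55 and N19 on → N2 on.
G7: N19 and N2 on → N51 on.
N2 and N51 are on, so N18 activates (G1).
G3: N18 and N19 on → N49 on.
N53 would need N48 and N51 (G4), but N48 never turns on. N15 would need N19 and N23 (G8), but N23 never turns on. No rule produces N48, and it is not given.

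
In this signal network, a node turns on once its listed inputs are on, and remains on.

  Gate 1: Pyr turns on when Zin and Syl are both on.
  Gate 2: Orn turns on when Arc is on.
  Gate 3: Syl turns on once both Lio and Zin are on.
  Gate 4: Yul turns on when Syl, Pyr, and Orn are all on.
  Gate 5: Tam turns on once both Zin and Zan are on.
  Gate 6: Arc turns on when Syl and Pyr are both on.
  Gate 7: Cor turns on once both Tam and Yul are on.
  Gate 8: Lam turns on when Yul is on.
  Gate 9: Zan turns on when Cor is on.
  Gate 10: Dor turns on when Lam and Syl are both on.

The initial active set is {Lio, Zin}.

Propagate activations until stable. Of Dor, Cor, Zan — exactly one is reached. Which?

Gate 3: Lio and Zin on → Syl on.
Zin and Syl are on, so Pyr turns on (Gate 1).
Gate 6: Syl and Pyr on → Arc on.
Arc is on, so Orn turns on (Gate 2).
Gate 4: Syl, Pyr, and Orn on → Yul on.
Gate 8: Yul on → Lam on.
Gate 10: Lam and Syl on → Dor on.
Zan would need Cor (Gate 9), but Cor never turns on. Cor would need Tam and Yul (Gate 7), but Tam never turns on.

Dor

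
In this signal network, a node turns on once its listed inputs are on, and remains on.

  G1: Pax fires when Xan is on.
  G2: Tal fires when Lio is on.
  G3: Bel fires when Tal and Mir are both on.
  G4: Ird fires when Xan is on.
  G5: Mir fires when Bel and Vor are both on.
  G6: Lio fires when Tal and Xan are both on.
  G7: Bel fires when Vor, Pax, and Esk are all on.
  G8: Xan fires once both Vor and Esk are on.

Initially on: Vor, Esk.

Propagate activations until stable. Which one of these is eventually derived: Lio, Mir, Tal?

Mir

G8: Vor and Esk on → Xan on.
G1: Xan on → Pax on.
G7: Vor, Pax, and Esk on → Bel on.
Bel and Vor are on, so Mir fires (G5).
Tal would need Lio (G2), but Lio never turns on. Lio would need Tal and Xan (G6), but Tal never turns on.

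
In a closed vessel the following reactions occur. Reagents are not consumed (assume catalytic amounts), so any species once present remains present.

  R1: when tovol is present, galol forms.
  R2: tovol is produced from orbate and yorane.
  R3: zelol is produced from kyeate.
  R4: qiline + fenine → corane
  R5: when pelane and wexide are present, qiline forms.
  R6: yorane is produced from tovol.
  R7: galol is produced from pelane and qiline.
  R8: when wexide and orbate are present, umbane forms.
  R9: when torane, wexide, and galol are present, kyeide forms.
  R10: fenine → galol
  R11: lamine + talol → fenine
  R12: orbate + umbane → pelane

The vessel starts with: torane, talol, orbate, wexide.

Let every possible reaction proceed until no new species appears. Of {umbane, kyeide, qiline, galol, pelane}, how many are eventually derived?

5

wexide and orbate present → umbane forms (R8).
orbate and umbane present → pelane forms (R12).
pelane and wexide present → qiline forms (R5).
pelane and qiline present → galol forms (R7).
torane, wexide, and galol present → kyeide forms (R9).
umbane: reached.
kyeide: reached.
qiline: reached.
galol: reached.
pelane: reached.
All 5 are reached.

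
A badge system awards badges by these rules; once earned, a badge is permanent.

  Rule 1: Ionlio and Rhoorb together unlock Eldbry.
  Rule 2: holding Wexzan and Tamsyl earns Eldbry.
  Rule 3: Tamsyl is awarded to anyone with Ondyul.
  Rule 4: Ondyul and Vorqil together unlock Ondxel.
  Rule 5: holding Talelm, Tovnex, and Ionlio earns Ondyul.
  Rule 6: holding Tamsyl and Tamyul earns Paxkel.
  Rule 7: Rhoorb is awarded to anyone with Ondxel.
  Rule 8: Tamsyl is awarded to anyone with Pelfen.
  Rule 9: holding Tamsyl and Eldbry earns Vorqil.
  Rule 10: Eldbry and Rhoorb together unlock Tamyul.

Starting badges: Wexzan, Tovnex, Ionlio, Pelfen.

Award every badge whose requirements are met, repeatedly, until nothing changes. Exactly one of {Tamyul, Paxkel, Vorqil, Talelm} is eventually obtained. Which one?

With Pelfen, Tamsyl is earned (Rule 8).
With Wexzan and Tamsyl, Eldbry is earned (Rule 2).
With Tamsyl and Eldbry, Vorqil is earned (Rule 9).
No rule produces Talelm, and it is not given. Paxkel would need Tamsyl and Tamyul (Rule 6), but Tamyul is never earned. Tamyul would need Eldbry and Rhoorb (Rule 10), but Rhoorb is never earned.

Vorqil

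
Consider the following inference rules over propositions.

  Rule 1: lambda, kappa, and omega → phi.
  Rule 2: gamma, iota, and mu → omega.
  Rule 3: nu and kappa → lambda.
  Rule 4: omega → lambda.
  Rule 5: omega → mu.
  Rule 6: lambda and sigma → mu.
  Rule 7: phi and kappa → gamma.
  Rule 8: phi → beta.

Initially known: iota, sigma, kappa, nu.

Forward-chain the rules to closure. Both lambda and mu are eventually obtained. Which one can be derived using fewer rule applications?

lambda

lambda: nu and kappa hold, so lambda follows (Rule 3). [1 rule application]
mu: nu and kappa hold, so lambda follows (Rule 3). lambda and sigma hold, so mu follows (Rule 6). [2 rule applications]
lambda needs fewer.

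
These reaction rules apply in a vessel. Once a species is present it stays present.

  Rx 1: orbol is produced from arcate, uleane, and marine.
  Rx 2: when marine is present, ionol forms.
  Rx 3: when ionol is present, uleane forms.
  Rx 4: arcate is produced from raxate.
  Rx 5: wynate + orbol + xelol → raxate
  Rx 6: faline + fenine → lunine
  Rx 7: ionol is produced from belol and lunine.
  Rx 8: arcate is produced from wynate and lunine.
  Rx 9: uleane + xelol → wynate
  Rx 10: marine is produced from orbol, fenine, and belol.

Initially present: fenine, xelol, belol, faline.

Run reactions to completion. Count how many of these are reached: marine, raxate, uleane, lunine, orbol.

faline and fenine present → lunine forms (Rx 6).
belol and lunine present → ionol forms (Rx 7).
ionol present → uleane forms (Rx 3).
marine would need orbol, fenine, and belol (Rx 10), but orbol never forms.
raxate would need wynate, orbol, and xelol (Rx 5), but orbol never forms.
uleane: reached.
lunine: reached.
orbol would need arcate, uleane, and marine (Rx 1), but marine never forms.
Reached: uleane and lunine — 2 of the 5.

2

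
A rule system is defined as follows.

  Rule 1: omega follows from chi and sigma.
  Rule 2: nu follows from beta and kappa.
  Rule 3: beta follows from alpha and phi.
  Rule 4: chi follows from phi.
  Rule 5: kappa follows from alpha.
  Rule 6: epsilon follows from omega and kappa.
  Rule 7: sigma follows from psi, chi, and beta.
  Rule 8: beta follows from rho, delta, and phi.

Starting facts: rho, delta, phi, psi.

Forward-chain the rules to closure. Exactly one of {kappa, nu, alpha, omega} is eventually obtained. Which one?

omega

rho, delta, and phi hold, so beta follows (Rule 8).
phi holds, so chi follows (Rule 4).
From psi, chi, and beta, Rule 7 gives sigma.
From chi and sigma, Rule 1 gives omega.
No rule produces alpha, and it is not given. kappa would need alpha (Rule 5), but alpha is never established. nu would need beta and kappa (Rule 2), but kappa is never established.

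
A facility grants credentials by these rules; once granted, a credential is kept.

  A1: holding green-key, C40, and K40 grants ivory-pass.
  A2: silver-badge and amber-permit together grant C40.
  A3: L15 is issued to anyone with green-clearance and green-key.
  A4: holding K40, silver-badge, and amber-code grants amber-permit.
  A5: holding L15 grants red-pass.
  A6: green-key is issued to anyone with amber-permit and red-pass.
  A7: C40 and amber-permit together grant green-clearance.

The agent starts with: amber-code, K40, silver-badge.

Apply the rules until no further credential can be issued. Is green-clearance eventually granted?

Holding K40, silver-badge, and amber-code grants amber-permit (A4).
Holding silver-badge and amber-permit grants C40 (A2).
Holding C40 and amber-permit grants green-clearance (A7).

Yes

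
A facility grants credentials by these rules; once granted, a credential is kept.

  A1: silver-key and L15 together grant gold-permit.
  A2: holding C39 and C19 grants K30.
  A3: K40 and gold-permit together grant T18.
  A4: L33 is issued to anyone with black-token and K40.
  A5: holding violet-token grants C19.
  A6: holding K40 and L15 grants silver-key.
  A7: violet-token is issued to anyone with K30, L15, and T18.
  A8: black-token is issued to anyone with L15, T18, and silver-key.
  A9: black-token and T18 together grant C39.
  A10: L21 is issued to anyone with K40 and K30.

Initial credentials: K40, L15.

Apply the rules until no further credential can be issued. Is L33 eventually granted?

Yes

Holding K40 and L15 grants silver-key (A6).
Holding silver-key and L15 grants gold-permit (A1).
Holding K40 and gold-permit grants T18 (A3).
Holding L15, T18, and silver-key grants black-token (A8).
Holding black-token and K40 grants L33 (A4).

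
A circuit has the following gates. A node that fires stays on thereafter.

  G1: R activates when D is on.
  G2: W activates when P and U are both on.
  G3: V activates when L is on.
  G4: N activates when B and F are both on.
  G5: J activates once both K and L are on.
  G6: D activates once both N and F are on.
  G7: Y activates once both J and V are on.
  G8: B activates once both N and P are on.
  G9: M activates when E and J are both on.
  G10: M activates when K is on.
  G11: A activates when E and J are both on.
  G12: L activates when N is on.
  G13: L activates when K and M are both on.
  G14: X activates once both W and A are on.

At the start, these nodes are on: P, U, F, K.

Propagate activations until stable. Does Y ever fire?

G10: K on → M on.
G13: K and M on → L on.
G5: K and L on → J on.
L is on, so V activates (G3).
G7: J and V on → Y on.

Yes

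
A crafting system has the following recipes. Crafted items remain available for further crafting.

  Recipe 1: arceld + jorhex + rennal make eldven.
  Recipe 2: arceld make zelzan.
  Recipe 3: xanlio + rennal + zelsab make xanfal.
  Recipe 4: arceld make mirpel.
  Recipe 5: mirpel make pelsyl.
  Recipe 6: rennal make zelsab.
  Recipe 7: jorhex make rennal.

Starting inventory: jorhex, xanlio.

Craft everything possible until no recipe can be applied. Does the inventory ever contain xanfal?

Using Recipe 7, jorhex makes rennal.
rennal → zelsab (Recipe 6).
xanlio + rennal + zelsab → xanfal (Recipe 3).

Yes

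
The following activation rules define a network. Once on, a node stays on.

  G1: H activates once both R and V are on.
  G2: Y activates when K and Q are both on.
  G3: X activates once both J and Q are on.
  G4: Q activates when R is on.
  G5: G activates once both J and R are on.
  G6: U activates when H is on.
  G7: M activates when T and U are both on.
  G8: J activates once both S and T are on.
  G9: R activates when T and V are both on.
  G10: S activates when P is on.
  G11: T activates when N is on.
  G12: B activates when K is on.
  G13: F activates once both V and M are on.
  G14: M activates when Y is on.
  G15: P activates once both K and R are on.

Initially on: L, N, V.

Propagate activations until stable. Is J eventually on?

J would need S and T (G8), but S never turns on.

No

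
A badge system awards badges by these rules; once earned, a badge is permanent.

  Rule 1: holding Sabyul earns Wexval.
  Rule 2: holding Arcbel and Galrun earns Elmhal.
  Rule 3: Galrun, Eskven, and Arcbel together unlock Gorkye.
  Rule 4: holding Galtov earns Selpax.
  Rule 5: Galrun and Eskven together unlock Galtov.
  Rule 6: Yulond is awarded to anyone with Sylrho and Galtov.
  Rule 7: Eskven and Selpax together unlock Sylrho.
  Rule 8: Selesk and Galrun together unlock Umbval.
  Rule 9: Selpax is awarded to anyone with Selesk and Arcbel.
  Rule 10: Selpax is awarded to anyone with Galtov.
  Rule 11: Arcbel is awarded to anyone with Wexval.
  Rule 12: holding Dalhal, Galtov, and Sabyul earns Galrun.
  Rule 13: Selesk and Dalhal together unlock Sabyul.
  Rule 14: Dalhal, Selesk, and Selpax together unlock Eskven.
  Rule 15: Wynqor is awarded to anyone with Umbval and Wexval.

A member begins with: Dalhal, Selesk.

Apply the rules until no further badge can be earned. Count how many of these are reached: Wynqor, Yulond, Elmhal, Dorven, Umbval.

0

Wynqor would need Umbval and Wexval (Rule 15), but Umbval is never earned.
Yulond would need Sylrho and Galtov (Rule 6), but Galtov is never earned.
Elmhal would need Arcbel and Galrun (Rule 2), but Galrun is never earned.
No rule produces Dorven, and it is not given.
Umbval would need Selesk and Galrun (Rule 8), but Galrun is never earned.
None of the 5 are reached.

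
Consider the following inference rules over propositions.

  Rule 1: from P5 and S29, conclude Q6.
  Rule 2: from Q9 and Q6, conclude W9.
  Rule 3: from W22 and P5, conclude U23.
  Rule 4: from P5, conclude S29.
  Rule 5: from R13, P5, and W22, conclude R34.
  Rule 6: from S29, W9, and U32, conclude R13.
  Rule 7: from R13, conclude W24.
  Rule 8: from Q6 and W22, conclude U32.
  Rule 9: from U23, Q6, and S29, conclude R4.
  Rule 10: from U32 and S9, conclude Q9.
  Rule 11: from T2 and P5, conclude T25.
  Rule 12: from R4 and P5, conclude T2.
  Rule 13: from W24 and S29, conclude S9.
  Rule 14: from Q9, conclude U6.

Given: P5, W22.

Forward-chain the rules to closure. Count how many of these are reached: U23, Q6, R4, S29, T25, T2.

6

From W22 and P5, Rule 3 gives U23.
P5 holds, so S29 follows (Rule 4).
From P5 and S29, Rule 1 gives Q6.
From U23, Q6, and S29, Rule 9 gives R4.
From R4 and P5, Rule 12 gives T2.
T2 and P5 hold, so T25 follows (Rule 11).
U23: reached.
Q6: reached.
R4: reached.
S29: reached.
T25: reached.
T2: reached.
All 6 are reached.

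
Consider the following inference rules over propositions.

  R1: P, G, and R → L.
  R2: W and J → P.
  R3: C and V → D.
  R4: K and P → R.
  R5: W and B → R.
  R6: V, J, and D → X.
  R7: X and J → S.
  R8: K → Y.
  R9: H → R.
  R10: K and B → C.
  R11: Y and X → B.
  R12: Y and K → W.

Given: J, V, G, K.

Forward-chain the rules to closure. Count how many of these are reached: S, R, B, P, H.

2

K holds, so Y follows (R8).
Y and K hold, so W follows (R12).
From W and J, R2 gives P.
K and P hold, so R follows (R4).
S would need X and J (R7), but X is never established.
R: reached.
B would need Y and X (R11), but X is never established.
P: reached.
No rule produces H, and it is not given.
Reached: R and P — 2 of the 5.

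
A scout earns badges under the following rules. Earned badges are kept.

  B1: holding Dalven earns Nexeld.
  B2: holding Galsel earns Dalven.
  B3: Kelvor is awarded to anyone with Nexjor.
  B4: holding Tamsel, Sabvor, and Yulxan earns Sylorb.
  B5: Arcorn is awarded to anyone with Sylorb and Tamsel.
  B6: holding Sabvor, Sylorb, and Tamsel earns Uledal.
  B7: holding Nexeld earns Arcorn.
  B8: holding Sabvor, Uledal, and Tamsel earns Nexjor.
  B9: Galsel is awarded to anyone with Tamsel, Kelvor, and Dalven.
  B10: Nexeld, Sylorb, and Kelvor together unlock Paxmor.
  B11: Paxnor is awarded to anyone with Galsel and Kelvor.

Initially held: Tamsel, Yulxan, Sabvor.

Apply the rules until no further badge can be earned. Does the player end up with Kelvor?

With Tamsel, Sabvor, and Yulxan, Sylorb is earned (B4).
With Sabvor, Sylorb, and Tamsel, Uledal is earned (B6).
With Sabvor, Uledal, and Tamsel, Nexjor is earned (B8).
With Nexjor, Kelvor is earned (B3).

Yes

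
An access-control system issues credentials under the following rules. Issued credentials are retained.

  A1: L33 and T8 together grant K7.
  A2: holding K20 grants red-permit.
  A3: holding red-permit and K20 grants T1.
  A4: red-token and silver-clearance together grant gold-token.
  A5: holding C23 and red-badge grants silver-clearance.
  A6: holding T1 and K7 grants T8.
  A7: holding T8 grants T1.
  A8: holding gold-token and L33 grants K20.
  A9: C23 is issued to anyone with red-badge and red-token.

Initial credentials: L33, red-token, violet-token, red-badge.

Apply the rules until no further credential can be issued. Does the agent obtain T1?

Yes

Holding red-badge and red-token grants C23 (A9).
Holding C23 and red-badge grants silver-clearance (A5).
Holding red-token and silver-clearance grants gold-token (A4).
Holding gold-token and L33 grants K20 (A8).
Holding K20 grants red-permit (A2).
Holding red-permit and K20 grants T1 (A3).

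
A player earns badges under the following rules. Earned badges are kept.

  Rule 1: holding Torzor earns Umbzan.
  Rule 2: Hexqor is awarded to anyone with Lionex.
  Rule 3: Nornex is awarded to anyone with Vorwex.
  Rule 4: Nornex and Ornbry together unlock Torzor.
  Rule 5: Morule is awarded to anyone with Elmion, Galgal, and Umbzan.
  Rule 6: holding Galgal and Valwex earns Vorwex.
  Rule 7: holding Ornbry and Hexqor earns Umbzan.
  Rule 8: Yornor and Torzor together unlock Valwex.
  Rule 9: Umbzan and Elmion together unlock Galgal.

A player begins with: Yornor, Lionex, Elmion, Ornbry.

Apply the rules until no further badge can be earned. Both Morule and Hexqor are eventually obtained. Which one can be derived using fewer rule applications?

Hexqor: With Lionex, Hexqor is earned (Rule 2). [1 rule application]
Morule: With Lionex, Hexqor is earned (Rule 2). With Ornbry and Hexqor, Umbzan is earned (Rule 7). With Umbzan and Elmion, Galgal is earned (Rule 9). With Elmion, Galgal, and Umbzan, Morule is earned (Rule 5). [4 rule applications]
Hexqor needs fewer.

Hexqor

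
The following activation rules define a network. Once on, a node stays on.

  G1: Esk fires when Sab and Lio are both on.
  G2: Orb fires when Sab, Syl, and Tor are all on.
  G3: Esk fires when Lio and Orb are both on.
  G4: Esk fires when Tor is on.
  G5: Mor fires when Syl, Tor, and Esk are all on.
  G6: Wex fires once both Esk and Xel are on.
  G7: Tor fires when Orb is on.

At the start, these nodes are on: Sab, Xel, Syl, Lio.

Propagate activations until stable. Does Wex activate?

Sab and Lio are on, so Esk fires (G1).
G6: Esk and Xel on → Wex on.

Yes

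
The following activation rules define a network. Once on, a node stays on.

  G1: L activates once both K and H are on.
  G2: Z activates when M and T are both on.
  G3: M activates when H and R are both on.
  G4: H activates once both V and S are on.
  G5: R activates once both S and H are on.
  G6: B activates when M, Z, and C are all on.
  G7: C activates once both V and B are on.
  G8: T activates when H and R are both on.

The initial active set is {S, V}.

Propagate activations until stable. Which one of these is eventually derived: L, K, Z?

G4: V and S on → H on.
G5: S and H on → R on.
G3: H and R on → M on.
G8: H and R on → T on.
M and T are on, so Z activates (G2).
No rule produces K, and it is not given. L would need K and H (G1), but K never turns on.

Z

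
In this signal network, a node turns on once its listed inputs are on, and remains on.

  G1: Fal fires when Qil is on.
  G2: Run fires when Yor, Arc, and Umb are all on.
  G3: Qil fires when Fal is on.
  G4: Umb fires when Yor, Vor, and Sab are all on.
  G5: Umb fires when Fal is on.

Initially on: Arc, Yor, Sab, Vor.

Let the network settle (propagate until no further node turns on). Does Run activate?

Yor, Vor, and Sab are on, so Umb fires (G4).
Yor, Arc, and Umb are on, so Run fires (G2).

Yes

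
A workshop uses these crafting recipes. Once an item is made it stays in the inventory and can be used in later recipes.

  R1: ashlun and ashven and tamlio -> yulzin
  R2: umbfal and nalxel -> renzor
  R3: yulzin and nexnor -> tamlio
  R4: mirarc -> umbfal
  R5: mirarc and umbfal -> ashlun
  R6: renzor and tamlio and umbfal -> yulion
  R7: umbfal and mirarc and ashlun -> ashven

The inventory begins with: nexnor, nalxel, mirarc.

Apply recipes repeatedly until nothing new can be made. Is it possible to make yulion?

No

yulion would need renzor, tamlio, and umbfal (R6), but tamlio is never obtained.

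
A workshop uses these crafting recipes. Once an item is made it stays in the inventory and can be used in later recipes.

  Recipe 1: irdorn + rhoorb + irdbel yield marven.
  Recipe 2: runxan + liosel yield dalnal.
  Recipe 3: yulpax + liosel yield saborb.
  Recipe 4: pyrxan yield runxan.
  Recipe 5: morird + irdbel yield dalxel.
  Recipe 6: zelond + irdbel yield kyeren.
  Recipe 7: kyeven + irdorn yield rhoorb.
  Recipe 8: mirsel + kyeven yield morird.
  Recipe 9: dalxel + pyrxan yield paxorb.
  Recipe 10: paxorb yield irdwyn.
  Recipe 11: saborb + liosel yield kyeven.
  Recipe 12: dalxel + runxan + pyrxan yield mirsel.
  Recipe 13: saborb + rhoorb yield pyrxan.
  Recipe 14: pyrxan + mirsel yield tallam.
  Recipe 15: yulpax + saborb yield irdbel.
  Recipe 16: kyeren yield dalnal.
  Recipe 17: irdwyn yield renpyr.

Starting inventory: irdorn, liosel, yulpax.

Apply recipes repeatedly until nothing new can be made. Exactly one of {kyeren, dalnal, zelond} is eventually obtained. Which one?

Using Recipe 3, yulpax and liosel make saborb.
saborb + liosel → kyeven (Recipe 11).
kyeven + irdorn → rhoorb (Recipe 7).
saborb + rhoorb → pyrxan (Recipe 13).
Using Recipe 4, pyrxan makes runxan.
Using Recipe 2, runxan and liosel make dalnal.
No rule produces zelond, and it is not given. kyeren would need zelond and irdbel (Recipe 6), but zelond is never obtained.

dalnal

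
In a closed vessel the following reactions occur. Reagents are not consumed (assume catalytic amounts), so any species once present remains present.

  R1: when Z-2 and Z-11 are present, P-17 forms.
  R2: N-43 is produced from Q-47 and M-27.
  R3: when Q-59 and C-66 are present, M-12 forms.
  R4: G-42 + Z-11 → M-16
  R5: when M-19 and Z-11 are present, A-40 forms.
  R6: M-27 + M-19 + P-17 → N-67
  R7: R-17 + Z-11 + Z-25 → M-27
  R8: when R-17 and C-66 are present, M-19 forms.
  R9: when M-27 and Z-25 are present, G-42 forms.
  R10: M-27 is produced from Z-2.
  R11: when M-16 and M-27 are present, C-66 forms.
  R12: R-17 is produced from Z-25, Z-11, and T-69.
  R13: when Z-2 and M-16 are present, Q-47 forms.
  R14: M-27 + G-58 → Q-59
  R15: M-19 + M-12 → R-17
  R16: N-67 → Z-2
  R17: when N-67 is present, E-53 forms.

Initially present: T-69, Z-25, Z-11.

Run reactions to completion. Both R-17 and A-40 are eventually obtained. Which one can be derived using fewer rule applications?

R-17: Z-25, Z-11, and T-69 present → R-17 forms (R12). [1 rule application]
A-40: Z-25, Z-11, and T-69 present → R-17 forms (R12). R-17, Z-11, and Z-25 present → M-27 forms (R7). M-27 and Z-25 present → G-42 forms (R9). G-42 and Z-11 present → M-16 forms (R4). M-16 and M-27 present → C-66 forms (R11). R-17 and C-66 present → M-19 forms (R8). M-19 and Z-11 present → A-40 forms (R5). [7 rule applications]
R-17 needs fewer.

R-17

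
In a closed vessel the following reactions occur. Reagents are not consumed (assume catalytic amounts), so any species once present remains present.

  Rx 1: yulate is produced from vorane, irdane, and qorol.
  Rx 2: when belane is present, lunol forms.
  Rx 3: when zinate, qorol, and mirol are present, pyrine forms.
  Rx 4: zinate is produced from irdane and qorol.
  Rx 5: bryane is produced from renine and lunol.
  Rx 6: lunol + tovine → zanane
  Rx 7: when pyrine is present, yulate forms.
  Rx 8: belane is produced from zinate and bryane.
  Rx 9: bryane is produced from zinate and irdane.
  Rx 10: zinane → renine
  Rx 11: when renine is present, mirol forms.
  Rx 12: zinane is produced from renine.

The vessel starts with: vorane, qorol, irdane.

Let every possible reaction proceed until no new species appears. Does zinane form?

No

zinane would need renine (Rx 12), but renine never forms.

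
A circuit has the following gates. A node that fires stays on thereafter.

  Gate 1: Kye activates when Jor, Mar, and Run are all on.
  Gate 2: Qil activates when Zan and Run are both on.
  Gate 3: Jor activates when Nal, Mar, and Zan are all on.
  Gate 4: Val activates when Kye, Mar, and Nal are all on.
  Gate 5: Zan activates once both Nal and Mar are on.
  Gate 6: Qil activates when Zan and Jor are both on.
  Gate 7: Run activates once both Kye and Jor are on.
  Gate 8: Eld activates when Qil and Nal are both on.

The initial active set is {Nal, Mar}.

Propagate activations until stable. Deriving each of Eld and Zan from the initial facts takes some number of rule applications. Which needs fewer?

Zan: Nal and Mar are on, so Zan activates (Gate 5). [1 rule application]
Eld: Nal and Mar are on, so Zan activates (Gate 5). Nal, Mar, and Zan are on, so Jor activates (Gate 3). Zan and Jor are on, so Qil activates (Gate 6). Qil and Nal are on, so Eld activates (Gate 8). [4 rule applications]
Zan needs fewer.

Zan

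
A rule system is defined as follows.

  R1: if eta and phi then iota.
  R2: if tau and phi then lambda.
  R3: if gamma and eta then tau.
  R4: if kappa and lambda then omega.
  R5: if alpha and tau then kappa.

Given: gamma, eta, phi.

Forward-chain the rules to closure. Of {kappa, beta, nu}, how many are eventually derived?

0

kappa would need alpha and tau (R5), but alpha is never established.
No rule produces beta, and it is not given.
No rule produces nu, and it is not given.
None of the 3 are reached.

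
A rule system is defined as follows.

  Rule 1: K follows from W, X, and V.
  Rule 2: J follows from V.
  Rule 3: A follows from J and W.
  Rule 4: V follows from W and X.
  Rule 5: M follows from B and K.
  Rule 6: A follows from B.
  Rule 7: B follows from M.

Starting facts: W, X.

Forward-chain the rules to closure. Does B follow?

No

B would need M (Rule 7), but M is never established.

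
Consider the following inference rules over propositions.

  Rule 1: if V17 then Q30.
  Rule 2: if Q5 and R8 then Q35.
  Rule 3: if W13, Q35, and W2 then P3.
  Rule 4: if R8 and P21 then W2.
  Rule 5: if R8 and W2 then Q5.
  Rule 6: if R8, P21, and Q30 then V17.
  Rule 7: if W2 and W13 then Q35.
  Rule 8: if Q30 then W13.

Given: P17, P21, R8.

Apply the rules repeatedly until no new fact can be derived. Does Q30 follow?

Q30 would need V17 (Rule 1), but V17 is never established.

No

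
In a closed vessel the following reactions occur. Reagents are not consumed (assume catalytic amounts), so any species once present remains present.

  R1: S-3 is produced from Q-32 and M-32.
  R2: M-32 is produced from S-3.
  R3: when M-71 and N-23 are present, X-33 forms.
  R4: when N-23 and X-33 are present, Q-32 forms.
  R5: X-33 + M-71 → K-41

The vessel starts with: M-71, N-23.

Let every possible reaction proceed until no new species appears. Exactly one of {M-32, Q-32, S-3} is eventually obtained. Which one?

M-71 and N-23 present → X-33 forms (R3).
N-23 and X-33 present → Q-32 forms (R4).
S-3 would need Q-32 and M-32 (R1), but M-32 never forms. M-32 would need S-3 (R2), but S-3 never forms.

Q-32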